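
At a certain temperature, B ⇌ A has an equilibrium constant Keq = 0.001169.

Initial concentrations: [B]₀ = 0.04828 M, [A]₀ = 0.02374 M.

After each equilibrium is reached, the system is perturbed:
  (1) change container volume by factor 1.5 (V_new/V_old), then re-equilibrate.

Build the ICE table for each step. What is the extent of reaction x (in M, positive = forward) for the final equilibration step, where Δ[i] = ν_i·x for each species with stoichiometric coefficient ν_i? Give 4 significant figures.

Q₀ = 0.4917 vs Keq = 0.001169 ⇒ Q>K, reverse
Step 1:
                   B          A
  Initial    0.04828    0.02374
  Change     0.02366   -0.02366
  Equil      0.07194 8.4093e-05
  solve Keq expr → x = -0.02366; check Q = 0.001169
Then change container volume by factor 1.5 (V_new/V_old).
Step 2:
                   B          A
  Initial    0.04796 5.6062e-05
  Change           0          0
  Equil      0.04796 5.6062e-05
  solve Keq expr → x = 0; check Q = 0.001169

x = 0 M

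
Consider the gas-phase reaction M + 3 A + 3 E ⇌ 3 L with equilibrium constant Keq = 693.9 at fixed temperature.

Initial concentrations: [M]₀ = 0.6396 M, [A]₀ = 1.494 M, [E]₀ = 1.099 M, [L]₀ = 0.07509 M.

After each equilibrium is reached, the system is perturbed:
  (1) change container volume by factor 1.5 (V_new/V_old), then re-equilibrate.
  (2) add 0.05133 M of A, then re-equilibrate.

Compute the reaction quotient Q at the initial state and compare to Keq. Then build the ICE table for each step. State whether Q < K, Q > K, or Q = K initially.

Q₀ = 1.4955e-04; Q < K (proceeds forward)

Q₀ = 1.4955e-04 vs Keq = 693.9 ⇒ Q<K, forward
Step 1:
                    M           A           E           L
  Initial      0.6396       1.494       1.099     0.07509
  Change      -0.2873     -0.8619     -0.8619      0.8619
  Equil        0.3523      0.6321      0.2371       0.937
  solve Keq expr → x = 0.2873; check Q = 693.9
Then change container volume by factor 1.5 (V_new/V_old).
Step 2:
                    M           A           E           L
  Initial      0.2349      0.4214      0.1581      0.6247
  Change      0.01841     0.05524     0.05524    -0.05524
  Equil        0.2533      0.4766      0.2133      0.5694
  solve Keq expr → x = -0.01841; check Q = 693.9
Then add 0.05133 M of A.
Step 3:
                    M           A           E           L
  Initial      0.2533       0.528      0.2133      0.5694
  Change    -0.003824    -0.01147    -0.01147     0.01147
  Equil        0.2495      0.5165      0.2018      0.5809
  solve Keq expr → x = 0.003824; check Q = 693.9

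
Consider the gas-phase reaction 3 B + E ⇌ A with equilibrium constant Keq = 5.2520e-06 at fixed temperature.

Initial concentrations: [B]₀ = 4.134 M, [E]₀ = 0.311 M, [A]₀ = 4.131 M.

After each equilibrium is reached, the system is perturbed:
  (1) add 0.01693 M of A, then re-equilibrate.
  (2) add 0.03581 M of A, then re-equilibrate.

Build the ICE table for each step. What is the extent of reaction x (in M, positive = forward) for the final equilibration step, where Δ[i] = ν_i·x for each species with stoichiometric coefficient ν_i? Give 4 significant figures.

Q₀ = 0.188 vs Keq = 5.2520e-06 ⇒ Q>K, reverse
Step 1:
                    B           E           A
  init          4.134       0.311       4.131
  Δ              12.1       4.033      -4.033
  eq            16.23       4.344     0.09762
  solve Keq expr → x = -4.033; check Q = 5.2520e-06
Then add 0.01693 M of A.
Step 2:
                    B           E           A
  init          16.23       4.344      0.1146
  Δ           0.04716     0.01572    -0.01572
  eq            16.28        4.36     0.09883
  solve Keq expr → x = -0.01572; check Q = 5.2520e-06
Then add 0.03581 M of A.
Step 3:
                    B           E           A
  init          16.28        4.36      0.1346
  Δ           0.09965     0.03322    -0.03322
  eq            16.38       4.393      0.1014
  solve Keq expr → x = -0.03322; check Q = 5.2520e-06

x = -0.03322 M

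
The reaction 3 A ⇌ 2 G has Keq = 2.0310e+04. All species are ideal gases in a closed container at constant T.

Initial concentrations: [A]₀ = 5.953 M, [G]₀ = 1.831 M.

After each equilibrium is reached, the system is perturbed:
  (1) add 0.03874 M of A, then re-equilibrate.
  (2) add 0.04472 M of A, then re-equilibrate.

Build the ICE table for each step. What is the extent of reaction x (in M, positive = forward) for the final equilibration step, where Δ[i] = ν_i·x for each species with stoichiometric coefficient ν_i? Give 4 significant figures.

Q₀ = 0.01589 vs Keq = 2.0310e+04 ⇒ Q<K, forward
Step 1:
                   A          G
  init         5.953      1.831
  Δ           -5.836      3.891
  eq          0.1172      5.722
  solve Keq expr → x = 1.945; check Q = 2.0310e+04
Then add 0.03874 M of A.
Step 2:
                   A          G
  init         0.156      5.722
  Δ         -0.03839    0.02559
  eq          0.1176      5.747
  solve Keq expr → x = 0.0128; check Q = 2.0310e+04
Then add 0.04472 M of A.
Step 3:
                   A          G
  init        0.1623      5.747
  Δ         -0.04432    0.02954
  eq           0.118      5.777
  solve Keq expr → x = 0.01477; check Q = 2.0310e+04

x = 0.01477 M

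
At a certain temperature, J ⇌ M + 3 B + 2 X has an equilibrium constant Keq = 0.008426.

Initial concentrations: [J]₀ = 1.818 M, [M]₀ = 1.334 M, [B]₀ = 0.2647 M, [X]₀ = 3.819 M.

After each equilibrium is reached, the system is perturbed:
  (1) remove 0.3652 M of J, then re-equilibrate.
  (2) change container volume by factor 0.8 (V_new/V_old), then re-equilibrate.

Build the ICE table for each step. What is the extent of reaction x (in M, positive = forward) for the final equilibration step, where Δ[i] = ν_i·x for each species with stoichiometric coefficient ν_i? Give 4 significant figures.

x = -0.01144 M

Q₀ = 0.1985 vs Keq = 0.008426 ⇒ Q>K, reverse
Step 1:
                    J           M           B           X
  I             1.818       1.334      0.2647       3.819
  C           0.05606    -0.05606     -0.1682     -0.1121
  E             1.874       1.278     0.09652       3.707
  solve Keq expr → x = -0.05606; check Q = 0.008426
Then remove 0.3652 M of J.
Step 2:
                    J           M           B           X
  I             1.509       1.278     0.09652       3.707
  C          0.002187   -0.002187   -0.006562   -0.004375
  E             1.511       1.276     0.08996       3.703
  solve Keq expr → x = -0.002187; check Q = 0.008426
Then change container volume by factor 0.8 (V_new/V_old).
Step 3:
                    J           M           B           X
  I             1.889       1.595      0.1124       4.628
  C           0.01144    -0.01144    -0.03432    -0.02288
  E               1.9       1.583     0.07813       4.605
  solve Keq expr → x = -0.01144; check Q = 0.008426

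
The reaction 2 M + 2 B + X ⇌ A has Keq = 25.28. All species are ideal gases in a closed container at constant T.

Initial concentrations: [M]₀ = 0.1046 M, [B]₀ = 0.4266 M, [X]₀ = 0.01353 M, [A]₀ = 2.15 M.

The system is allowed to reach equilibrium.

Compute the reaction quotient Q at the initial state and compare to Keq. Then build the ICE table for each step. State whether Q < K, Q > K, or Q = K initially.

Q₀ = 7.9806e+04; Q > K (proceeds reverse)

Q₀ = 7.9806e+04 vs Keq = 25.28 ⇒ Q>K, reverse
Step 1:
                    M           B           X           A
  init         0.1046      0.4266     0.01353        2.15
  Δ            0.4876      0.4876      0.2438     -0.2438
  eq           0.5922      0.9142      0.2573       1.906
  solve Keq expr → x = -0.2438; check Q = 25.28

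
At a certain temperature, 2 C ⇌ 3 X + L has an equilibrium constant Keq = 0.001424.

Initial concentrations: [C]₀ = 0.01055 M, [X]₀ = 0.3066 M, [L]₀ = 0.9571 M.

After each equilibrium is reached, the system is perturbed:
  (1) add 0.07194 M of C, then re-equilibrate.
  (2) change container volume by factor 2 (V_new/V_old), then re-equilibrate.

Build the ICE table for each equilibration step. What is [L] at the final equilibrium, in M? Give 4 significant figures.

[L]_eq = 0.4394 M

Q₀ = 247.8 vs Keq = 0.001424 ⇒ Q>K, reverse
Step 1:
                   C          X          L
  Initial    0.01055     0.3066     0.9571
  Change      0.1785    -0.2677   -0.08925
  Equil        0.189    0.03885     0.8679
  solve Keq expr → x = -0.08925; check Q = 0.001424
Then add 0.07194 M of C.
Step 2:
                   C          X          L
  Initial      0.261    0.03885     0.8679
  Change   -0.005708   0.008561   0.002854
  Equil       0.2553    0.04741     0.8707
  solve Keq expr → x = 0.002854; check Q = 0.001424
Then change container volume by factor 2 (V_new/V_old).
Step 3:
                   C          X          L
  Initial     0.1276    0.02371     0.4354
  Change   -0.008132     0.0122   0.004066
  Equil       0.1195     0.0359     0.4394
  solve Keq expr → x = 0.004066; check Q = 0.001424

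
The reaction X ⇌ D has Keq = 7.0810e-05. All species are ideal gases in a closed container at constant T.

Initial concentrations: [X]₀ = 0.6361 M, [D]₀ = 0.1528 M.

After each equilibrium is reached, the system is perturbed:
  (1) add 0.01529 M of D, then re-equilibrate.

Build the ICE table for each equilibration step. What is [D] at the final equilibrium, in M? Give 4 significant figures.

[D]_eq = 5.6941e-05 M

Q₀ = 0.2402 vs Keq = 7.0810e-05 ⇒ Q>K, reverse
Step 1:
                    X           D
  Initial      0.6361      0.1528
  Change       0.1527     -0.1527
  Equil        0.7888  5.5858e-05
  solve Keq expr → x = -0.1527; check Q = 7.0810e-05
Then add 0.01529 M of D.
Step 2:
                    X           D
  Initial      0.7888     0.01535
  Change      0.01529    -0.01529
  Equil        0.8041  5.6941e-05
  solve Keq expr → x = -0.01529; check Q = 7.0810e-05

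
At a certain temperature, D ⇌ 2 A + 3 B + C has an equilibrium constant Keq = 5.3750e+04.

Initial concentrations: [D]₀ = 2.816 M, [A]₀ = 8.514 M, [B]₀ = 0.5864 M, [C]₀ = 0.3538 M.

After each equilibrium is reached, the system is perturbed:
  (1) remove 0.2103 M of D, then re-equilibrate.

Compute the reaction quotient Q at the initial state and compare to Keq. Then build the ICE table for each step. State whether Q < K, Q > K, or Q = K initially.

Q₀ = 1.836; Q < K (proceeds forward)

Q₀ = 1.836 vs Keq = 5.3750e+04 ⇒ Q<K, forward
Step 1:
                  D         A         B         C
  I           2.816     8.514    0.5864    0.3538
  C          -1.734     3.468     5.202     1.734
  E           1.082     11.98     5.789     2.088
  solve Keq expr → x = 1.734; check Q = 5.3750e+04
Then remove 0.2103 M of D.
Step 2:
                  D         A         B         C
  I          0.8716     11.98     5.789     2.088
  C         0.06157   -0.1231   -0.1847  -0.06157
  E          0.9331     11.86     5.604     2.026
  solve Keq expr → x = -0.06157; check Q = 5.3750e+04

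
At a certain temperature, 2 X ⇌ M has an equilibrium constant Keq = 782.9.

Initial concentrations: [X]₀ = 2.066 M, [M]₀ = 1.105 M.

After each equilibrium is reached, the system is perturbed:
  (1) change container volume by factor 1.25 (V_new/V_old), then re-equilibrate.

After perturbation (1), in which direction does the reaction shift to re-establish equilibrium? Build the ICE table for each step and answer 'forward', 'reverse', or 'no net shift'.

Direction: reverse

Q₀ = 0.2589 vs Keq = 782.9 ⇒ Q<K, forward
Step 1:
                   X          M
  I            2.066      1.105
  C           -2.014      1.007
  E          0.05194      2.112
  solve Keq expr → x = 1.007; check Q = 782.9
Then change container volume by factor 1.25 (V_new/V_old).
Step 2:
                   X          M
  I          0.04155       1.69
  C         0.004871  -0.002435
  E          0.04642      1.687
  solve Keq expr → x = -0.002435; check Q = 782.9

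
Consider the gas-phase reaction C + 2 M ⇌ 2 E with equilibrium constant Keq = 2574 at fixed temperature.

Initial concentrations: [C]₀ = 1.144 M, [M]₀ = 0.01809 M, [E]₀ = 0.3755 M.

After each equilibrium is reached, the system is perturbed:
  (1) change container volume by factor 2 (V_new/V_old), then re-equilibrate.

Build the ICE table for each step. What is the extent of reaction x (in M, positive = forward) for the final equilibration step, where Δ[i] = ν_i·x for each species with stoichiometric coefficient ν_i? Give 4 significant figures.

x = -7.1888e-04 M

Q₀ = 376.6 vs Keq = 2574 ⇒ Q<K, forward
Step 1:
                  C         M         E
  Initial     1.144   0.01809    0.3755
  Change  -0.005476  -0.01095   0.01095
  Equil       1.139  0.007139    0.3865
  solve Keq expr → x = 0.005476; check Q = 2574
Then change container volume by factor 2 (V_new/V_old).
Step 2:
                  C         M         E
  Initial    0.5693  0.003569    0.1932
  Change  7.1888e-04  0.001438 -0.001438
  Equil        0.57  0.005007    0.1918
  solve Keq expr → x = -7.1888e-04; check Q = 2574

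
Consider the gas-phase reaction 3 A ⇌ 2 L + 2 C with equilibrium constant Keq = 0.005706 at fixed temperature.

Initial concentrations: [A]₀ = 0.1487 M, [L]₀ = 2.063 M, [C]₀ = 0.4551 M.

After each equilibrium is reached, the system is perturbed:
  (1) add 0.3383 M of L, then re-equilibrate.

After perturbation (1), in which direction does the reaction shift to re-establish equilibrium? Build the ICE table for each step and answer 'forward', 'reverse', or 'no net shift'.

Direction: reverse

Q₀ = 268.1 vs Keq = 0.005706 ⇒ Q>K, reverse
Step 1:
                  A         L         C
  Initial    0.1487     2.063    0.4551
  Change     0.6347   -0.4232   -0.4232
  Equil      0.7834      1.64   0.03194
  solve Keq expr → x = -0.2116; check Q = 0.005706
Then add 0.3383 M of L.
Step 2:
                  A         L         C
  Initial    0.7834     1.978   0.03194
  Change   0.007519 -0.005012 -0.005012
  Equil       0.791     1.973   0.02693
  solve Keq expr → x = -0.002506; check Q = 0.005706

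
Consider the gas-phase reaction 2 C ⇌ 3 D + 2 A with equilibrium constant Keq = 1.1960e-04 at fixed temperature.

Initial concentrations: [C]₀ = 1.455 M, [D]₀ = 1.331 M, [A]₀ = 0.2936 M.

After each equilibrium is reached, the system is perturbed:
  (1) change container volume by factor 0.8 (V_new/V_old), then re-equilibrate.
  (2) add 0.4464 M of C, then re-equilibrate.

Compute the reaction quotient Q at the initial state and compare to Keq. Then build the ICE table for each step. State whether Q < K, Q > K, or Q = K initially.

Q₀ = 0.09601 vs Keq = 1.1960e-04 ⇒ Q>K, reverse
Step 1:
                    C           D           A
  I             1.455       1.331      0.2936
  C            0.2723     -0.4084     -0.2723
  E             1.727      0.9226     0.02132
  solve Keq expr → x = -0.1361; check Q = 1.1960e-04
Then change container volume by factor 0.8 (V_new/V_old).
Step 2:
                    C           D           A
  I             2.159       1.153     0.02665
  C          0.007242    -0.01086   -0.007242
  E             2.166       1.142      0.0194
  solve Keq expr → x = -0.003621; check Q = 1.1960e-04
Then add 0.4464 M of C.
Step 3:
                    C           D           A
  I             2.613       1.142      0.0194
  C         -0.003791    0.005687    0.003791
  E             2.609       1.148      0.0232
  solve Keq expr → x = 0.001896; check Q = 1.1960e-04

Q₀ = 0.09601; Q > K (proceeds reverse)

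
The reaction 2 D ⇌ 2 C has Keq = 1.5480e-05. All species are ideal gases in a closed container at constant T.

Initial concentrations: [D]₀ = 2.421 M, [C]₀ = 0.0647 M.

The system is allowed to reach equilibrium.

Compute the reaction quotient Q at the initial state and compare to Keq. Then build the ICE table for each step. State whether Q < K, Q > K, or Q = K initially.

Q₀ = 7.1420e-04 vs Keq = 1.5480e-05 ⇒ Q>K, reverse
Step 1:
                    D           C
  I             2.421      0.0647
  C           0.05496    -0.05496
  E             2.476    0.009742
  solve Keq expr → x = -0.02748; check Q = 1.5480e-05

Q₀ = 7.1420e-04; Q > K (proceeds reverse)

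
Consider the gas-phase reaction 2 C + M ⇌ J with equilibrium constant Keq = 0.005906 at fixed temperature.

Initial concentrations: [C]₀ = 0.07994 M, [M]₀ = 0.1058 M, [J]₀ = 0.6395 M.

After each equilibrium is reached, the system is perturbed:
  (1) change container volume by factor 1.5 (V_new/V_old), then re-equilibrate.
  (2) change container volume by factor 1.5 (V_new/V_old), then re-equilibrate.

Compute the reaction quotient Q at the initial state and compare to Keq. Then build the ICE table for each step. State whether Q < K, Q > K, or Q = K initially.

Q₀ = 945.9; Q > K (proceeds reverse)

Q₀ = 945.9 vs Keq = 0.005906 ⇒ Q>K, reverse
Step 1:
                    C           M           J
  I           0.07994      0.1058      0.6395
  C             1.263      0.6316     -0.6316
  E             1.343      0.7374    0.007858
  solve Keq expr → x = -0.6316; check Q = 0.005906
Then change container volume by factor 1.5 (V_new/V_old).
Step 2:
                    C           M           J
  I            0.8955      0.4916    0.005239
  C          0.005733    0.002867   -0.002867
  E            0.9012      0.4945    0.002372
  solve Keq expr → x = -0.002867; check Q = 0.005906
Then change container volume by factor 1.5 (V_new/V_old).
Step 3:
                    C           M           J
  I            0.6008      0.3297    0.001581
  C          0.001745  8.7256e-04 -8.7256e-04
  E            0.6026      0.3305  7.0877e-04
  solve Keq expr → x = -8.7256e-04; check Q = 0.005906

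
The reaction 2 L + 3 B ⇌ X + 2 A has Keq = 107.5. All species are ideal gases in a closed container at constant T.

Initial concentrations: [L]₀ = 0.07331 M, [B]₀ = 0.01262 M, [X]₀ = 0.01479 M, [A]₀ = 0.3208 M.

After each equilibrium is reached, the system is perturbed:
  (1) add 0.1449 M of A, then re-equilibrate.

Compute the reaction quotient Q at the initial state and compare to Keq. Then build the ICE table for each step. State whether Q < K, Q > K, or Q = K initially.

Q₀ = 1.4091e+05; Q > K (proceeds reverse)

Q₀ = 1.4091e+05 vs Keq = 107.5 ⇒ Q>K, reverse
Step 1:
                   L          B          X          A
  init       0.07331    0.01262    0.01479     0.3208
  Δ          0.02616    0.03924   -0.01308   -0.02616
  eq         0.09947    0.05186   0.001709     0.2946
  solve Keq expr → x = -0.01308; check Q = 107.5
Then add 0.1449 M of A.
Step 2:
                   L          B          X          A
  init       0.09947    0.05186   0.001709     0.4395
  Δ         0.001591   0.002386 -7.9528e-04  -0.001591
  eq          0.1011    0.05425 9.1390e-04     0.4379
  solve Keq expr → x = -7.9528e-04; check Q = 107.5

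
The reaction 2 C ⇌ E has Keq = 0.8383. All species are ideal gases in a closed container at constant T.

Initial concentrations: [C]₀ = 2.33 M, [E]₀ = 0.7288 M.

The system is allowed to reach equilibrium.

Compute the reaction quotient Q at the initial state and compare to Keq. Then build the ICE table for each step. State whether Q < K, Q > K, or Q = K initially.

Q₀ = 0.1342 vs Keq = 0.8383 ⇒ Q<K, forward
Step 1:
                  C         E
  init         2.33    0.7288
  Δ          -1.096    0.5479
  eq          1.234     1.277
  solve Keq expr → x = 0.5479; check Q = 0.8383

Q₀ = 0.1342; Q < K (proceeds forward)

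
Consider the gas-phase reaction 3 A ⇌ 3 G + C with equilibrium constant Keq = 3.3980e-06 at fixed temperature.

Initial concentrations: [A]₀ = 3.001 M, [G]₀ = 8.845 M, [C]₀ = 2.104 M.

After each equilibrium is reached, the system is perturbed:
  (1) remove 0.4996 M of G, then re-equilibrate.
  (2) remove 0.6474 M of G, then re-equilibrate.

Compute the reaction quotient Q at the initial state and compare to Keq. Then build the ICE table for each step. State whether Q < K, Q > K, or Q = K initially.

Q₀ = 53.87; Q > K (proceeds reverse)

Q₀ = 53.87 vs Keq = 3.3980e-06 ⇒ Q>K, reverse
Step 1:
                   A          G          C
  init         3.001      8.845      2.104
  Δ            6.311     -6.311     -2.104
  eq           9.312      2.534 1.6875e-04
  solve Keq expr → x = -2.104; check Q = 3.3980e-06
Then remove 0.4996 M of G.
Step 2:
                   A          G          C
  init         9.312      2.034 1.6875e-04
  Δ       -4.7138e-04 4.7138e-04 1.5713e-04
  eq           9.312      2.034 3.2588e-04
  solve Keq expr → x = 1.5713e-04; check Q = 3.3980e-06
Then remove 0.6474 M of G.
Step 3:
                   A          G          C
  init         9.312      1.387 3.2588e-04
  Δ        -0.002091   0.002091 6.9715e-04
  eq            9.31      1.389   0.001023
  solve Keq expr → x = 6.9715e-04; check Q = 3.3980e-06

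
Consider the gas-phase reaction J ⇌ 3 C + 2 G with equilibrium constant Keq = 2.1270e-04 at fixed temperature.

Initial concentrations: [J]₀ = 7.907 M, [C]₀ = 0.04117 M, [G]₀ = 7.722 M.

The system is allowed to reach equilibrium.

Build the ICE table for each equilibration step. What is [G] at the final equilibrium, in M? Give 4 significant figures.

[G]_eq = 7.715 M

Q₀ = 5.2625e-04 vs Keq = 2.1270e-04 ⇒ Q>K, reverse
Step 1:
                   J          C          G
  Initial      7.907    0.04117      7.722
  Change    0.003569   -0.01071  -0.007138
  Equil        7.911    0.03046      7.715
  solve Keq expr → x = -0.003569; check Q = 2.1270e-04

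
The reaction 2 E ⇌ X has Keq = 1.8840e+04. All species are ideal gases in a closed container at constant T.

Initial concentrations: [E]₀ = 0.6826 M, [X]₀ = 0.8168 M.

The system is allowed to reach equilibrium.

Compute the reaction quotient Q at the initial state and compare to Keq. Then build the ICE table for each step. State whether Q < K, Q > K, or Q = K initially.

Q₀ = 1.753 vs Keq = 1.8840e+04 ⇒ Q<K, forward
Step 1:
                  E         X
  init       0.6826    0.8168
  Δ         -0.6748    0.3374
  eq       0.007827     1.154
  solve Keq expr → x = 0.3374; check Q = 1.8840e+04

Q₀ = 1.753; Q < K (proceeds forward)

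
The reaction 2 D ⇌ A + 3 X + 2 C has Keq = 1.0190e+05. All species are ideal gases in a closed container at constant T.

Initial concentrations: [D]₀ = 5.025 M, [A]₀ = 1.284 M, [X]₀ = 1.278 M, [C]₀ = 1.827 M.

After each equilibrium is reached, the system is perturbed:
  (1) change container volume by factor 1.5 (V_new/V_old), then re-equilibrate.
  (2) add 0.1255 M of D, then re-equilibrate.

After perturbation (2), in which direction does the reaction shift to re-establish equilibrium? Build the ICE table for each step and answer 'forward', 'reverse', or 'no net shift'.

Q₀ = 0.3543 vs Keq = 1.0190e+05 ⇒ Q<K, forward
Step 1:
                    D           A           X           C
  init          5.025       1.284       1.278       1.827
  Δ            -4.272       2.136       6.408       4.272
  eq           0.7529        3.42       7.686       6.099
  solve Keq expr → x = 2.136; check Q = 1.0190e+05
Then change container volume by factor 1.5 (V_new/V_old).
Step 2:
                    D           A           X           C
  init          0.502        2.28       5.124       4.066
  Δ           -0.2346      0.1173       0.352      0.2346
  eq           0.2673       2.397       5.476       4.301
  solve Keq expr → x = 0.1173; check Q = 1.0190e+05
Then add 0.1255 M of D.
Step 3:
                    D           A           X           C
  init         0.3928       2.397       5.476       4.301
  Δ           -0.1041     0.05207      0.1562      0.1041
  eq           0.2887       2.449       5.632       4.405
  solve Keq expr → x = 0.05207; check Q = 1.0190e+05

Direction: forward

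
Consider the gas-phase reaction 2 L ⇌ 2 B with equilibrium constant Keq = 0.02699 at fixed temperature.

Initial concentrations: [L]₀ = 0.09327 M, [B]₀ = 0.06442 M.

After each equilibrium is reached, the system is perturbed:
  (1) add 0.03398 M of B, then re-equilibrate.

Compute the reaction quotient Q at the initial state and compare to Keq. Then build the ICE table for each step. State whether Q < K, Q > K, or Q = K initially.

Q₀ = 0.477 vs Keq = 0.02699 ⇒ Q>K, reverse
Step 1:
                  L         B
  I         0.09327   0.06442
  C         0.04217  -0.04217
  E          0.1354   0.02225
  solve Keq expr → x = -0.02108; check Q = 0.02699
Then add 0.03398 M of B.
Step 2:
                  L         B
  I          0.1354   0.05623
  C         0.02919  -0.02919
  E          0.1646   0.02705
  solve Keq expr → x = -0.01459; check Q = 0.02699

Q₀ = 0.477; Q > K (proceeds reverse)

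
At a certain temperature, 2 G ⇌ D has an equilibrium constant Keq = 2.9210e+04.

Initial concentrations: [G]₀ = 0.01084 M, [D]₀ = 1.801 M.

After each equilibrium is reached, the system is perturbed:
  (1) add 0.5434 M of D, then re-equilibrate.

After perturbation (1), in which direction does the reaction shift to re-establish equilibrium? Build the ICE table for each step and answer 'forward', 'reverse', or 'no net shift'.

Direction: reverse

Q₀ = 1.5327e+04 vs Keq = 2.9210e+04 ⇒ Q<K, forward
Step 1:
                   G          D
  Initial    0.01084      1.801
  Change   -0.002985   0.001492
  Equil     0.007855      1.802
  solve Keq expr → x = 0.001492; check Q = 2.9210e+04
Then add 0.5434 M of D.
Step 2:
                   G          D
  Initial   0.007855      2.346
  Change    0.001105 -5.5258e-04
  Equil     0.008961      2.345
  solve Keq expr → x = -5.5258e-04; check Q = 2.9210e+04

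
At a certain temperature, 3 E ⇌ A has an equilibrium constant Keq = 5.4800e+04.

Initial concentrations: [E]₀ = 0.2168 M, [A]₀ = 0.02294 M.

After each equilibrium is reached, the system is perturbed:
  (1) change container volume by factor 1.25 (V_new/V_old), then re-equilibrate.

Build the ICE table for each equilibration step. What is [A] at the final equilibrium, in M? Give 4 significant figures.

[A]_eq = 0.07251 M

Q₀ = 2.251 vs Keq = 5.4800e+04 ⇒ Q<K, forward
Step 1:
                   E          A
  init        0.2168    0.02294
  Δ          -0.2049    0.06832
  eq         0.01185    0.09126
  solve Keq expr → x = 0.06832; check Q = 5.4800e+04
Then change container volume by factor 1.25 (V_new/V_old).
Step 2:
                   E          A
  init      0.009482      0.073
  Δ         0.001496 -4.9861e-04
  eq         0.01098    0.07251
  solve Keq expr → x = -4.9861e-04; check Q = 5.4800e+04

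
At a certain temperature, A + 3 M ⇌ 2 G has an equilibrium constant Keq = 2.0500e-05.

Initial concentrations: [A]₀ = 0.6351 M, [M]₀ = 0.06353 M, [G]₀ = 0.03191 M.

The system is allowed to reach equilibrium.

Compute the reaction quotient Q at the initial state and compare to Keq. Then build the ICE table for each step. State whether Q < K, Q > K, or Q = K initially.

Q₀ = 6.253 vs Keq = 2.0500e-05 ⇒ Q>K, reverse
Step 1:
                    A           M           G
  I            0.6351     0.06353     0.03191
  C           0.01589     0.04766    -0.03177
  E             0.651      0.1112  1.3545e-04
  solve Keq expr → x = -0.01589; check Q = 2.0500e-05

Q₀ = 6.253; Q > K (proceeds reverse)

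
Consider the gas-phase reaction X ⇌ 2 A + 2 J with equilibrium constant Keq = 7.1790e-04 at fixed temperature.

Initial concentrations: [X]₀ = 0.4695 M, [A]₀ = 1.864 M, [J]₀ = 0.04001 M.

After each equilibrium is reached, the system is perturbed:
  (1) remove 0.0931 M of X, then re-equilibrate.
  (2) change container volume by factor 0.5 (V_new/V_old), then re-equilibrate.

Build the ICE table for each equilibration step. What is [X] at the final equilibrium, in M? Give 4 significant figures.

Q₀ = 0.01185 vs Keq = 7.1790e-04 ⇒ Q>K, reverse
Step 1:
                   X          A          J
  I           0.4695      1.864    0.04001
  C          0.01492   -0.02984   -0.02984
  E           0.4844      1.834    0.01017
  solve Keq expr → x = -0.01492; check Q = 7.1790e-04
Then remove 0.0931 M of X.
Step 2:
                   X          A          J
  I           0.3913      1.834    0.01017
  C       5.0904e-04  -0.001018  -0.001018
  E           0.3918      1.833   0.009149
  solve Keq expr → x = -5.0904e-04; check Q = 7.1790e-04
Then change container volume by factor 0.5 (V_new/V_old).
Step 3:
                   X          A          J
  I           0.7837      3.666     0.0183
  C         0.005892   -0.01178   -0.01178
  E           0.7896      3.654   0.006515
  solve Keq expr → x = -0.005892; check Q = 7.1790e-04

[X]_eq = 0.7896 M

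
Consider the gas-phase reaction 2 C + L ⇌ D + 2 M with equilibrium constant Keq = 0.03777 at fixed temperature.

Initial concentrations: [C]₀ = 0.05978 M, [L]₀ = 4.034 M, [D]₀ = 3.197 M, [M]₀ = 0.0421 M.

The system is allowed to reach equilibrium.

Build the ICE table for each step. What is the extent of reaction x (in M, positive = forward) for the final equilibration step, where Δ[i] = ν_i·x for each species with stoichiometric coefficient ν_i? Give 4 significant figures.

x = -0.0119 M

Q₀ = 0.3931 vs Keq = 0.03777 ⇒ Q>K, reverse
Step 1:
                    C           L           D           M
  I           0.05978       4.034       3.197      0.0421
  C           0.02379      0.0119     -0.0119    -0.02379
  E           0.08357       4.046       3.185     0.01831
  solve Keq expr → x = -0.0119; check Q = 0.03777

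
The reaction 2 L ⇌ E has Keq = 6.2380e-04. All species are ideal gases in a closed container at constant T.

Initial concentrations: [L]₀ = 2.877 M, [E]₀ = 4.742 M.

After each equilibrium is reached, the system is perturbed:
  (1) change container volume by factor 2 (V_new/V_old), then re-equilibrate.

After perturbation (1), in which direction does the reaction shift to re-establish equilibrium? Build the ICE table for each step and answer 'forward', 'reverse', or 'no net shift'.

Q₀ = 0.5729 vs Keq = 6.2380e-04 ⇒ Q>K, reverse
Step 1:
                   L          E
  init         2.877      4.742
  Δ            9.299      -4.65
  eq           12.18    0.09248
  solve Keq expr → x = -4.65; check Q = 6.2380e-04
Then change container volume by factor 2 (V_new/V_old).
Step 2:
                   L          E
  init         6.088    0.04624
  Δ          0.04555   -0.02277
  eq           6.134    0.02347
  solve Keq expr → x = -0.02277; check Q = 6.2380e-04

Direction: reverse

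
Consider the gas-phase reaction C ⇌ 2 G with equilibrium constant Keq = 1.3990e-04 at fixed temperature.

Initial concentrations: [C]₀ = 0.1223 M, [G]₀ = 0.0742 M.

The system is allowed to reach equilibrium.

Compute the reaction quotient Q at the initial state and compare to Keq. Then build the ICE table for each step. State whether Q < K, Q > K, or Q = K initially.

Q₀ = 0.04502 vs Keq = 1.3990e-04 ⇒ Q>K, reverse
Step 1:
                   C          G
  Initial     0.1223     0.0742
  Change     0.03476   -0.06951
  Equil       0.1571   0.004687
  solve Keq expr → x = -0.03476; check Q = 1.3990e-04

Q₀ = 0.04502; Q > K (proceeds reverse)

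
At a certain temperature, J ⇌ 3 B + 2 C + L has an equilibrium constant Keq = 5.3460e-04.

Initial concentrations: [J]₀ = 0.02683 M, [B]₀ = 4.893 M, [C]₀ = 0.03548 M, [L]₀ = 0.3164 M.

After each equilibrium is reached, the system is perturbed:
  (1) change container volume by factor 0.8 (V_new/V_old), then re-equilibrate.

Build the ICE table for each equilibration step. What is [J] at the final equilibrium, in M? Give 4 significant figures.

[J]_eq = 0.05541 M

Q₀ = 1.739 vs Keq = 5.3460e-04 ⇒ Q>K, reverse
Step 1:
                   J          B          C          L
  Initial    0.02683      4.893    0.03548     0.3164
  Change     0.01732   -0.05197   -0.03465   -0.01732
  Equil      0.04415      4.841 8.3406e-04     0.2991
  solve Keq expr → x = -0.01732; check Q = 5.3460e-04
Then change container volume by factor 0.8 (V_new/V_old).
Step 2:
                   J          B          C          L
  Initial    0.05519      6.051   0.001043     0.3738
  Change  2.2215e-04 -6.6644e-04 -4.4429e-04 -2.2215e-04
  Equil      0.05541      6.051 5.9828e-04     0.3736
  solve Keq expr → x = -2.2215e-04; check Q = 5.3460e-04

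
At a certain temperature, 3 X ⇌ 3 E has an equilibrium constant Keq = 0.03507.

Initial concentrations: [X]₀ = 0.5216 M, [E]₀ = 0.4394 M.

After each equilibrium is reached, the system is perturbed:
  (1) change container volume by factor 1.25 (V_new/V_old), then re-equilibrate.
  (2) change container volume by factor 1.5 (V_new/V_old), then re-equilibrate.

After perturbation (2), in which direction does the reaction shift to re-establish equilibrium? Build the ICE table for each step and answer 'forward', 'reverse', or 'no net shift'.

Direction: no net shift

Q₀ = 0.5978 vs Keq = 0.03507 ⇒ Q>K, reverse
Step 1:
                    X           E
  init         0.5216      0.4394
  Δ            0.2024     -0.2024
  eq            0.724       0.237
  solve Keq expr → x = -0.06747; check Q = 0.03507
Then change container volume by factor 1.25 (V_new/V_old).
Step 2:
                    X           E
  init         0.5792      0.1896
  Δ                 0           0
  eq           0.5792      0.1896
  solve Keq expr → x = 0; check Q = 0.03507
Then change container volume by factor 1.5 (V_new/V_old).
Step 3:
                    X           E
  init         0.3861      0.1264
  Δ                 0           0
  eq           0.3861      0.1264
  solve Keq expr → x = 0; check Q = 0.03507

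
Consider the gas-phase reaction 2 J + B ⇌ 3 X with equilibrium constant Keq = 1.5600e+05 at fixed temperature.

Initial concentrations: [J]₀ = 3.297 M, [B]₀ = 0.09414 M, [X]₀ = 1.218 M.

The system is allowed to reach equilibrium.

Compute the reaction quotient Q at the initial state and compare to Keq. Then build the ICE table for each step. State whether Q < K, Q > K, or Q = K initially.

Q₀ = 1.766; Q < K (proceeds forward)

Q₀ = 1.766 vs Keq = 1.5600e+05 ⇒ Q<K, forward
Step 1:
                  J         B         X
  init        3.297   0.09414     1.218
  Δ         -0.1883  -0.09414    0.2824
  eq          3.109 2.2405e-06       1.5
  solve Keq expr → x = 0.09414; check Q = 1.5600e+05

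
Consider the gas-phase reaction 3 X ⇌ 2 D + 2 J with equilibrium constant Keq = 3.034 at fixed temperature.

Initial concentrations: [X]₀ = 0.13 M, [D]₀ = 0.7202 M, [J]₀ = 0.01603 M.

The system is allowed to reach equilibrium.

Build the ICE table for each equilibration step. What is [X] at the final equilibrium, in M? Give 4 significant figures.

Q₀ = 0.06067 vs Keq = 3.034 ⇒ Q<K, forward
Step 1:
                  X         D         J
  init         0.13    0.7202   0.01603
  Δ        -0.05174    0.0345    0.0345
  eq        0.07826    0.7547   0.05053
  solve Keq expr → x = 0.01725; check Q = 3.034

[X]_eq = 0.07826 M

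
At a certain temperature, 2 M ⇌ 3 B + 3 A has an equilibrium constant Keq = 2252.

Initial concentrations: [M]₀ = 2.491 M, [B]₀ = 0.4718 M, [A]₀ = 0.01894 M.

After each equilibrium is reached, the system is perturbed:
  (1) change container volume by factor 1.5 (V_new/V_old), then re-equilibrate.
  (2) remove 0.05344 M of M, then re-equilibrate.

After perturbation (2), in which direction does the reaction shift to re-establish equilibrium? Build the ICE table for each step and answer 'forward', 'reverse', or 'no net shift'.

Direction: reverse

Q₀ = 1.1499e-07 vs Keq = 2252 ⇒ Q<K, forward
Step 1:
                   M          B          A
  init         2.491     0.4718    0.01894
  Δ           -1.885      2.827      2.827
  eq          0.6062      3.299      2.846
  solve Keq expr → x = 0.9424; check Q = 2252
Then change container volume by factor 1.5 (V_new/V_old).
Step 2:
                   M          B          A
  init        0.4042      2.199      1.897
  Δ          -0.1555     0.2333     0.2333
  eq          0.2486      2.433      2.131
  solve Keq expr → x = 0.07776; check Q = 2252
Then remove 0.05344 M of M.
Step 3:
                   M          B          A
  init        0.1952      2.433      2.131
  Δ          0.03609   -0.05413   -0.05413
  eq          0.2313      2.378      2.077
  solve Keq expr → x = -0.01804; check Q = 2252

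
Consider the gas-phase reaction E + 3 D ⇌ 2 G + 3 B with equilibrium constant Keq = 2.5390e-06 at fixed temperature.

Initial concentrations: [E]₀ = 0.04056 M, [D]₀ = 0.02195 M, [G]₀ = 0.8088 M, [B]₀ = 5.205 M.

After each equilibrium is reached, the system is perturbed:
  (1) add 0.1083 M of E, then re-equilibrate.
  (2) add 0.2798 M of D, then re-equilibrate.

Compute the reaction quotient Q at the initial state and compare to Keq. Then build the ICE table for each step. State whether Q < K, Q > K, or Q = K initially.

Q₀ = 2.1505e+08 vs Keq = 2.5390e-06 ⇒ Q>K, reverse
Step 1:
                  E         D         G         B
  Initial   0.04056   0.02195    0.8088     5.205
  Change     0.4043     1.213   -0.8086    -1.213
  Equil      0.4449     1.235 1.8285e-04     3.992
  solve Keq expr → x = -0.4043; check Q = 2.5390e-06
Then add 0.1083 M of E.
Step 2:
                  E         D         G         B
  Initial    0.5532     1.235 1.8285e-04     3.992
  Change  -1.0516e-05 -3.1549e-05 2.1033e-05 3.1549e-05
  Equil      0.5532     1.235 2.0388e-04     3.992
  solve Keq expr → x = 1.0516e-05; check Q = 2.5390e-06
Then add 0.2798 M of D.
Step 3:
                  E         D         G         B
  Initial    0.5532     1.515 2.0388e-04     3.992
  Change  -3.6516e-05 -1.0955e-04 7.3032e-05 1.0955e-04
  Equil      0.5531     1.515 2.7691e-04     3.992
  solve Keq expr → x = 3.6516e-05; check Q = 2.5390e-06

Q₀ = 2.1505e+08; Q > K (proceeds reverse)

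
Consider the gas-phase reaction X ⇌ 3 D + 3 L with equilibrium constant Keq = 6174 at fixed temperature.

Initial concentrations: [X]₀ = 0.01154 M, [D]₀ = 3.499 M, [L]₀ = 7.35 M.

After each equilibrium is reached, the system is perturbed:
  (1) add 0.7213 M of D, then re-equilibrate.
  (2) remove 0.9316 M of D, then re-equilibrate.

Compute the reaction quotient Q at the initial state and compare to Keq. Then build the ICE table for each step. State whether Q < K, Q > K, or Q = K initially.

Q₀ = 1.4740e+06; Q > K (proceeds reverse)

Q₀ = 1.4740e+06 vs Keq = 6174 ⇒ Q>K, reverse
Step 1:
                   X          D          L
  Initial    0.01154      3.499       7.35
  Change      0.4136     -1.241     -1.241
  Equil       0.4252      2.258      6.109
  solve Keq expr → x = -0.4136; check Q = 6174
Then add 0.7213 M of D.
Step 2:
                   X          D          L
  Initial     0.4252      2.979      6.109
  Change      0.1221    -0.3663    -0.3663
  Equil       0.5473      2.613      5.743
  solve Keq expr → x = -0.1221; check Q = 6174
Then remove 0.9316 M of D.
Step 3:
                   X          D          L
  Initial     0.5473      1.681      5.743
  Change     -0.1579     0.4736     0.4736
  Equil       0.3894      2.155      6.216
  solve Keq expr → x = 0.1579; check Q = 6174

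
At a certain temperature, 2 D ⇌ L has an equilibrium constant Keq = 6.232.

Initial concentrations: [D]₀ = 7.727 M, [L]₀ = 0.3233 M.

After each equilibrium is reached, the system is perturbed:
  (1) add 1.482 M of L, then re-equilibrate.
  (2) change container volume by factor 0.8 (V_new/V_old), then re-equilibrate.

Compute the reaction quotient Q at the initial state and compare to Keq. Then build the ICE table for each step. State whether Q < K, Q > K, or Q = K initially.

Q₀ = 0.005415 vs Keq = 6.232 ⇒ Q<K, forward
Step 1:
                    D           L
  Initial       7.727      0.3233
  Change       -6.946       3.473
  Equil        0.7805       3.797
  solve Keq expr → x = 3.473; check Q = 6.232
Then add 1.482 M of L.
Step 2:
                    D           L
  Initial      0.7805       5.279
  Change        0.134    -0.06698
  Equil        0.9145       5.212
  solve Keq expr → x = -0.06698; check Q = 6.232
Then change container volume by factor 0.8 (V_new/V_old).
Step 3:
                    D           L
  Initial       1.143       6.514
  Change      -0.1161     0.05807
  Equil         1.027       6.573
  solve Keq expr → x = 0.05807; check Q = 6.232

Q₀ = 0.005415; Q < K (proceeds forward)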